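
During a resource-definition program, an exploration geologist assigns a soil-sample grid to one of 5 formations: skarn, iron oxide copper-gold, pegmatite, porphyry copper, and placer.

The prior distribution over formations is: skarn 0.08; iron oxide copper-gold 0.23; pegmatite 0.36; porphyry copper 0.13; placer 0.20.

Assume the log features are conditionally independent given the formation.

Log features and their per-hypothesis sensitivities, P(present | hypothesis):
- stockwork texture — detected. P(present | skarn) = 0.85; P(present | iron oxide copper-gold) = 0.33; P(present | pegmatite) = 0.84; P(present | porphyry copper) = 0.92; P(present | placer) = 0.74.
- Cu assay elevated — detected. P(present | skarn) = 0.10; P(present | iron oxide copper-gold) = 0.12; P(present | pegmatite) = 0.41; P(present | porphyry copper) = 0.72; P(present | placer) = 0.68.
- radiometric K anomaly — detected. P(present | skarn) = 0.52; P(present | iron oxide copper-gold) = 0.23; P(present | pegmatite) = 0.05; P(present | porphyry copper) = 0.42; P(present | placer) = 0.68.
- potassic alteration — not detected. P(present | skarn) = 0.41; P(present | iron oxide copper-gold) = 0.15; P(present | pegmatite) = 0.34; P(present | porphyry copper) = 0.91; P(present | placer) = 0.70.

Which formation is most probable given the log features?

By Bayes' rule with conditional independence, the unnormalized weight for each hypothesis is prior × ∏ likelihoods (using 1 − P(present | H) for each absent log feature):
  skarn: 0.08 × 0.85 × 0.10 × 0.52 × (1 − 0.41) = 0.0020862
  iron oxide copper-gold: 0.23 × 0.33 × 0.12 × 0.23 × (1 − 0.15) = 0.0017806
  pegmatite: 0.36 × 0.84 × 0.41 × 0.05 × (1 − 0.34) = 0.0040915
  porphyry copper: 0.13 × 0.92 × 0.72 × 0.42 × (1 − 0.91) = 0.003255
  placer: 0.20 × 0.74 × 0.68 × 0.68 × (1 − 0.70) = 0.020531
Normalizing constant Z = 0.0020862 + 0.0017806 + 0.0040915 + 0.003255 + 0.020531 = 0.031744.
P(skarn | evidence) ≈ 0.0020862 / 0.031744 ≈ 0.066
P(iron oxide copper-gold | evidence) ≈ 0.0017806 / 0.031744 ≈ 0.056
P(pegmatite | evidence) ≈ 0.0040915 / 0.031744 ≈ 0.129
P(porphyry copper | evidence) ≈ 0.003255 / 0.031744 ≈ 0.103
P(placer | evidence) ≈ 0.020531 / 0.031744 ≈ 0.647
The largest is 0.647, so placer is most probable.

placer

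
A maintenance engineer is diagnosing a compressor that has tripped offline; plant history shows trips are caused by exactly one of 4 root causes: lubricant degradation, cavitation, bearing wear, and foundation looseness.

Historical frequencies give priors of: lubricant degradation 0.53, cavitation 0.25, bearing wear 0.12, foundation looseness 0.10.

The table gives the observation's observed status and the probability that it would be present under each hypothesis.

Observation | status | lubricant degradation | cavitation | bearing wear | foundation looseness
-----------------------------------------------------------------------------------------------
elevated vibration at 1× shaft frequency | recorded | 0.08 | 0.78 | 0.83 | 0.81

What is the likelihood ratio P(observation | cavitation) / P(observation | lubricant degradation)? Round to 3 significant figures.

Likelihood of this observation under each hypothesis:
  cavitation: 0.78
  lubricant degradation: 0.08
Bayes factor = 0.78 / 0.08 ≈ 9.75

9.75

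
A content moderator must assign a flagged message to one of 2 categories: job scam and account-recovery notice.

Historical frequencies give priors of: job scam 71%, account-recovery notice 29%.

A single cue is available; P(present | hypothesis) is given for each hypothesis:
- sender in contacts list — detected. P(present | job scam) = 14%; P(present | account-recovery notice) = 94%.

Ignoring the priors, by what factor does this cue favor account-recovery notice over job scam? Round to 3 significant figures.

Likelihood of this cue under each hypothesis:
  account-recovery notice: 0.94
  job scam: 0.14
Bayes factor = 0.94 / 0.14 ≈ 6.71

6.71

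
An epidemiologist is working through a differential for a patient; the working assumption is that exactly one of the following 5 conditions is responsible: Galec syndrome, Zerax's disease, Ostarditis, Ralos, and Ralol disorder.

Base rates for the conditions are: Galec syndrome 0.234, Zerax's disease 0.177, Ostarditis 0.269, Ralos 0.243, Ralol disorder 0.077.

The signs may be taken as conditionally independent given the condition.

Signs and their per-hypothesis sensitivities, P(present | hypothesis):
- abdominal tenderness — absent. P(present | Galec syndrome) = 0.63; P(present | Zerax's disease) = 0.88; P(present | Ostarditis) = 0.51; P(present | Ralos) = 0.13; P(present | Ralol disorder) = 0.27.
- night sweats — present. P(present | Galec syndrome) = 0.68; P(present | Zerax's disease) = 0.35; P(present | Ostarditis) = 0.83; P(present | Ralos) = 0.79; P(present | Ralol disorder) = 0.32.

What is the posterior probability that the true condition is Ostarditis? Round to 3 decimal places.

Multiply each prior by the joint likelihood of the sign pattern (using 1 − P(present | H) for each absent sign):
  Galec syndrome: 0.234 × (1 − 0.63) × 0.68 = 0.058874
  Zerax's disease: 0.177 × (1 − 0.88) × 0.35 = 0.007434
  Ostarditis: 0.269 × (1 − 0.51) × 0.83 = 0.1094
  Ralos: 0.243 × (1 − 0.13) × 0.79 = 0.16701
  Ralol disorder: 0.077 × (1 − 0.27) × 0.32 = 0.017987
Marginal likelihood of the evidence = 0.36071.
P(Ostarditis | evidence) = 0.1094 / 0.36071 ≈ 0.303.

0.303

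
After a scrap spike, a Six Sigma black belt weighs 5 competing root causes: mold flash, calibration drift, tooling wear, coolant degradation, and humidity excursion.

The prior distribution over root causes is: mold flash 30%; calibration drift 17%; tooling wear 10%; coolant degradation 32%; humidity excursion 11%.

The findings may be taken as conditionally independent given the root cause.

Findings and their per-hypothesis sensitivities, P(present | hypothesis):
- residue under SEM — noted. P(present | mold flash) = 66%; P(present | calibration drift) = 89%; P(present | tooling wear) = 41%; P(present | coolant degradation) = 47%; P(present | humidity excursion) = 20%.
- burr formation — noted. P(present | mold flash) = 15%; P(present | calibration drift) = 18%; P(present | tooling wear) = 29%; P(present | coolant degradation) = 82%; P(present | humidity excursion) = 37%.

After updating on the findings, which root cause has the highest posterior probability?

For each hypothesis, the unnormalized posterior weight is prior × product of the finding likelihoods:
  mold flash: 0.30 × 0.66 × 0.15 = 0.0297
  calibration drift: 0.17 × 0.89 × 0.18 = 0.027234
  tooling wear: 0.10 × 0.41 × 0.29 = 0.01189
  coolant degradation: 0.32 × 0.47 × 0.82 = 0.12333
  humidity excursion: 0.11 × 0.20 × 0.37 = 0.00814
The unnormalized weights sum to 0.20029.
P(mold flash | evidence) ≈ 0.0297 / 0.20029 ≈ 0.148
P(calibration drift | evidence) ≈ 0.027234 / 0.20029 ≈ 0.136
P(tooling wear | evidence) ≈ 0.01189 / 0.20029 ≈ 0.059
P(coolant degradation | evidence) ≈ 0.12333 / 0.20029 ≈ 0.616
P(humidity excursion | evidence) ≈ 0.00814 / 0.20029 ≈ 0.041
The largest is 0.616, so coolant degradation is most probable.

coolant degradation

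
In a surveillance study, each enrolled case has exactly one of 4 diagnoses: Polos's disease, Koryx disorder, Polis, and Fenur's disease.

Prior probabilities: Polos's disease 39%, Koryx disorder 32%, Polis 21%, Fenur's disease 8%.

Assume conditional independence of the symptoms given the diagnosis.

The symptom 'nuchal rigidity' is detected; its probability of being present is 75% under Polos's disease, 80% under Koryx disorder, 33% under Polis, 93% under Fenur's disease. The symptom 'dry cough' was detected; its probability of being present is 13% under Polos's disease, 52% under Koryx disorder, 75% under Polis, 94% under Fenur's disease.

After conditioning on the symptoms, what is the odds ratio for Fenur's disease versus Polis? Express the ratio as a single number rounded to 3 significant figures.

1.35

Unnormalized posterior weight (prior times the symptom likelihoods) for each of the two hypotheses:
  Fenur's disease: 0.08 × 0.93 × 0.94 = 0.069936
  Polis: 0.21 × 0.33 × 0.75 = 0.051975
Posterior odds = 0.069936 / 0.051975 ≈ 1.35.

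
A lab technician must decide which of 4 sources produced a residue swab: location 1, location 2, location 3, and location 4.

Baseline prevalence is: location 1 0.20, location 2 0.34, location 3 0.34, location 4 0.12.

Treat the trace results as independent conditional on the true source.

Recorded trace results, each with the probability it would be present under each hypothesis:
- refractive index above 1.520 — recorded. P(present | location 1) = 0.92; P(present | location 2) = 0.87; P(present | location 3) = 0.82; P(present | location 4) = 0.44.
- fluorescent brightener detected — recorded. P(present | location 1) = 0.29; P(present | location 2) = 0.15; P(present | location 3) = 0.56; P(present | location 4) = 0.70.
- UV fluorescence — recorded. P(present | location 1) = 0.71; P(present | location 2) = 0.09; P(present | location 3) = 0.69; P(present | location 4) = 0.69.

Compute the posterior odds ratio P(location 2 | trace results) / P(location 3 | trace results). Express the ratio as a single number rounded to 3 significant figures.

The normalizing constant cancels in an odds ratio, so compute prior × likelihood for the two hypotheses only:
  location 2: 0.34 × 0.87 × 0.15 × 0.09 = 0.0039933
  location 3: 0.34 × 0.82 × 0.56 × 0.69 = 0.10773
Odds(location 2 : location 3) = 0.0039933 / 0.10773 ≈ 0.0371.

0.0371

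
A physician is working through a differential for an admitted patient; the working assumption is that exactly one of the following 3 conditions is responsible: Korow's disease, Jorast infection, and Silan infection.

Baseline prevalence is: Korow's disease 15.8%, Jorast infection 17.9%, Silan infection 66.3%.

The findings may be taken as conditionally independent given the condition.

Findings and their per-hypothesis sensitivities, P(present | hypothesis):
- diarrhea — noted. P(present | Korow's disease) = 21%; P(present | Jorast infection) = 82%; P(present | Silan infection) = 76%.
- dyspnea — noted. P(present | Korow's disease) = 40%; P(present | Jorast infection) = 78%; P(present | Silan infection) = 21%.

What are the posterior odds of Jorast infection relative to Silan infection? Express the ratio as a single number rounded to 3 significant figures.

1.08

Posterior odds equal prior odds times the likelihood ratio; only the two competing hypotheses matter.
  Jorast infection: 0.179 × 0.82 × 0.78 = 0.11449
  Silan infection: 0.663 × 0.76 × 0.21 = 0.10581
Odds(Jorast infection : Silan infection) = 0.11449 / 0.10581 ≈ 1.08.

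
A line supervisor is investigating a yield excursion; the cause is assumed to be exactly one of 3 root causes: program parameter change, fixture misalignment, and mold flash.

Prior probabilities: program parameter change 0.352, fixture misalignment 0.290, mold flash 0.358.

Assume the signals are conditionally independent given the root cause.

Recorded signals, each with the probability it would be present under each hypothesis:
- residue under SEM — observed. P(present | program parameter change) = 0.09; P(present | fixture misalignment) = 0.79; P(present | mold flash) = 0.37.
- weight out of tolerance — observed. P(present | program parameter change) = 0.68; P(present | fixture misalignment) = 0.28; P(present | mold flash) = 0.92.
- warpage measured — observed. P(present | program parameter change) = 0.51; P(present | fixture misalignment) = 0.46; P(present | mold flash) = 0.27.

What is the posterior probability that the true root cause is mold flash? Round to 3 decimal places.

0.448

Multiply each prior by the joint likelihood of the signal pattern:
  program parameter change: 0.352 × 0.09 × 0.68 × 0.51 = 0.010987
  fixture misalignment: 0.290 × 0.79 × 0.28 × 0.46 = 0.029508
  mold flash: 0.358 × 0.37 × 0.92 × 0.27 = 0.032903
Marginal likelihood of the evidence = 0.073398.
P(mold flash | evidence) = 0.032903 / 0.073398 ≈ 0.448.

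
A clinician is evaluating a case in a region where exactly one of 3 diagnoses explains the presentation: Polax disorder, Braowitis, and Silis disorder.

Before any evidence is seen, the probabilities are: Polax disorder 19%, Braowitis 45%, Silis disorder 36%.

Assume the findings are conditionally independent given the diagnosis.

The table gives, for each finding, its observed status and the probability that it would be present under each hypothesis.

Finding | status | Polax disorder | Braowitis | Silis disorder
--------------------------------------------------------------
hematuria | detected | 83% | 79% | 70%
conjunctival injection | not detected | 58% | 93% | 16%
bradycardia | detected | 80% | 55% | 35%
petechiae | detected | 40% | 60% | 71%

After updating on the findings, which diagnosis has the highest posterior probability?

Silis disorder

For each hypothesis, the unnormalized posterior weight is prior × product of the finding likelihoods (using 1 − P(present | H) for each absent finding):
  Polax disorder: 0.19 × 0.83 × (1 − 0.58) × 0.80 × 0.40 = 0.021195
  Braowitis: 0.45 × 0.79 × (1 − 0.93) × 0.55 × 0.60 = 0.008212
  Silis disorder: 0.36 × 0.70 × (1 − 0.16) × 0.35 × 0.71 = 0.052602
The unnormalized weights sum to 0.082009.
P(Polax disorder | evidence) ≈ 0.021195 / 0.082009 ≈ 0.258
P(Braowitis | evidence) ≈ 0.008212 / 0.082009 ≈ 0.100
P(Silis disorder | evidence) ≈ 0.052602 / 0.082009 ≈ 0.641
The largest is 0.641, so Silis disorder is most probable.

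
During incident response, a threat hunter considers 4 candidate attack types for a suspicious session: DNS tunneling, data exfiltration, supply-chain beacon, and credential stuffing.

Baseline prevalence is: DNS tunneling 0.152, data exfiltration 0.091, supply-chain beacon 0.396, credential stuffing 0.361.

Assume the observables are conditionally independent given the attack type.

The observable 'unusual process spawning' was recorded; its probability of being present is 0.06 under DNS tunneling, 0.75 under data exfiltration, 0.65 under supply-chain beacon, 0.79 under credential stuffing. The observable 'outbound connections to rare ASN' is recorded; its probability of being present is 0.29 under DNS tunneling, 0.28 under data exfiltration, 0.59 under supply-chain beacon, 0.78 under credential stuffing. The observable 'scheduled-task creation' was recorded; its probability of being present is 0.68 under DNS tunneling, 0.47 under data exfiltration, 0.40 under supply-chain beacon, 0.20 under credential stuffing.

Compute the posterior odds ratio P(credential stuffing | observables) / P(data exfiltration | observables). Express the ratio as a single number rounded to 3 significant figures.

Unnormalized posterior weight (prior times the observable likelihoods) for each of the two hypotheses:
  credential stuffing: 0.361 × 0.79 × 0.78 × 0.20 = 0.04449
  data exfiltration: 0.091 × 0.75 × 0.28 × 0.47 = 0.0089817
Odds(credential stuffing : data exfiltration) = 0.04449 / 0.0089817 ≈ 4.95.

4.95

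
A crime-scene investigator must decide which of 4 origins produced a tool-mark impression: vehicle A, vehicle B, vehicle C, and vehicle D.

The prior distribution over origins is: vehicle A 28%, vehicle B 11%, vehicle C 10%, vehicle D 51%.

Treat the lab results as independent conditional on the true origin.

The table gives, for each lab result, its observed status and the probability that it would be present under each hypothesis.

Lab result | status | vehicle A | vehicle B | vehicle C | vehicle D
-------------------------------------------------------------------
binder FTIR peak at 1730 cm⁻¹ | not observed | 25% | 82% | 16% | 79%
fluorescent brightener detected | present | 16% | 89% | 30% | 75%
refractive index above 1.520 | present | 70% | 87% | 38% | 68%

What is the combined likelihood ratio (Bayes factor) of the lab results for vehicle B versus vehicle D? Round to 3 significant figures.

1.30

The Bayes factor is the ratio of the joint likelihoods of the lab result pattern under the two hypotheses (using 1 − P(present | H) for each absent lab result).
  vehicle B: (1 − 0.82) × 0.89 × 0.87 = 0.13937
  vehicle D: (1 − 0.79) × 0.75 × 0.68 = 0.1071
Bayes factor = 0.13937 / 0.1071 ≈ 1.30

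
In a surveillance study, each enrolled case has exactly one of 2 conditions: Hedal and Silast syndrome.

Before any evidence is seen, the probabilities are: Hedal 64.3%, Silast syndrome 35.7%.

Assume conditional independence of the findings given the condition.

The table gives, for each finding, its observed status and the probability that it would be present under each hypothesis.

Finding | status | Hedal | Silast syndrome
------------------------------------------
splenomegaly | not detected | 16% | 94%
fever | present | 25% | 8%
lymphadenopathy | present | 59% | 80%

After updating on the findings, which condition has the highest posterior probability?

Hedal

For each hypothesis, the unnormalized posterior weight is prior × product of the finding likelihoods (using 1 − P(present | H) for each absent finding):
  Hedal: 0.643 × (1 − 0.16) × 0.25 × 0.59 = 0.079668
  Silast syndrome: 0.357 × (1 − 0.94) × 0.08 × 0.80 = 0.0013709
Marginal likelihood of the evidence = 0.081039.
P(Hedal | evidence) ≈ 0.079668 / 0.081039 ≈ 0.983
P(Silast syndrome | evidence) ≈ 0.0013709 / 0.081039 ≈ 0.017
The largest is 0.983, so Hedal is most probable.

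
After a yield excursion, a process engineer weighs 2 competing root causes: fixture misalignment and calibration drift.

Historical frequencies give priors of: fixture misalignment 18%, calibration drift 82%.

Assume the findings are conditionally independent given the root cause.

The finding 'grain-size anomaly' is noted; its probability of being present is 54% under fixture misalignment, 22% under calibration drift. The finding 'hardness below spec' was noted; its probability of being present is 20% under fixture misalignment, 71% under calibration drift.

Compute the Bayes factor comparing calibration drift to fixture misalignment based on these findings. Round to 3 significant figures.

1.45

The Bayes factor is the ratio of the joint likelihoods of the evidence pattern under the two hypotheses.
  calibration drift: 0.22 × 0.71 = 0.1562
  fixture misalignment: 0.54 × 0.20 = 0.108
Bayes factor = 0.1562 / 0.108 ≈ 1.45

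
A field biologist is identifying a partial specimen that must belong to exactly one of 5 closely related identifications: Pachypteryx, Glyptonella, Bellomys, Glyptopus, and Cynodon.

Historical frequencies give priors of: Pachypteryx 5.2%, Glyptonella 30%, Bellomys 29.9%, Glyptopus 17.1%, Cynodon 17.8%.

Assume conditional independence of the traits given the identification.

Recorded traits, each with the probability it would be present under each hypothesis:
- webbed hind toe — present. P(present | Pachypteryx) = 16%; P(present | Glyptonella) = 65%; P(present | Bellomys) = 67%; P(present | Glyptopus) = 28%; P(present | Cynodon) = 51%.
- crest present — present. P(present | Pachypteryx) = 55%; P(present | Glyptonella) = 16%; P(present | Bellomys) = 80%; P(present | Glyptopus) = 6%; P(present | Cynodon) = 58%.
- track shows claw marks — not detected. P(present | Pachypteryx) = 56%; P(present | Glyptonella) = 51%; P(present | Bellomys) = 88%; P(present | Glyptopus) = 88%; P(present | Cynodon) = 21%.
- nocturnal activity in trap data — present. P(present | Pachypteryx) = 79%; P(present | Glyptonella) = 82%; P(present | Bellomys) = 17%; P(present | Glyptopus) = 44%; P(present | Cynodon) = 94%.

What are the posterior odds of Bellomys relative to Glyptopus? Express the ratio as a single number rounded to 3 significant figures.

21.6

Unnormalized posterior weight (prior times the trait likelihoods) for each of the two hypotheses (using 1 − P(present | H) for each absent trait):
  Bellomys: 0.299 × 0.67 × 0.80 × (1 − 0.88) × 0.17 = 0.0032694
  Glyptopus: 0.171 × 0.28 × 0.06 × (1 − 0.88) × 0.44 = 0.00015168
Odds(Bellomys : Glyptopus) = 0.0032694 / 0.00015168 ≈ 21.6.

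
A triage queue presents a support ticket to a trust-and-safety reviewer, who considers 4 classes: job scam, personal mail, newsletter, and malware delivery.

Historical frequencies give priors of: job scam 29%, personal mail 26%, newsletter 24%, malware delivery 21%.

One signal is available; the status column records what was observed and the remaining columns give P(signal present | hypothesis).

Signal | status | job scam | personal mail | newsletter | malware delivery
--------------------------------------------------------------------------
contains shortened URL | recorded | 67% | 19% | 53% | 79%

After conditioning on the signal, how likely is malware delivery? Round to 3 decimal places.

For each hypothesis, the unnormalized posterior weight is prior × likelihood:
  job scam: 0.29 × 0.67 = 0.1943
  personal mail: 0.26 × 0.19 = 0.0494
  newsletter: 0.24 × 0.53 = 0.1272
  malware delivery: 0.21 × 0.79 = 0.1659
The unnormalized weights sum to 0.5368.
P(malware delivery | evidence) = 0.1659 / 0.5368 ≈ 0.309.

0.309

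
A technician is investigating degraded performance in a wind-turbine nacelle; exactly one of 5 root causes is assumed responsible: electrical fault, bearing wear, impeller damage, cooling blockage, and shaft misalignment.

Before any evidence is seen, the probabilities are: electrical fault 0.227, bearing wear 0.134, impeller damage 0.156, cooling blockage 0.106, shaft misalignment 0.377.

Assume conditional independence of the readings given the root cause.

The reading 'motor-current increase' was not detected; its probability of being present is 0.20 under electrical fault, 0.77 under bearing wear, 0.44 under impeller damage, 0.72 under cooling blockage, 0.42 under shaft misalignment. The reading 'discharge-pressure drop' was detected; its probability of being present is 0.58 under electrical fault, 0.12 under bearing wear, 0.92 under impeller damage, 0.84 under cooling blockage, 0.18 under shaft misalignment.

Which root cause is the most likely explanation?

By Bayes' rule with conditional independence, the unnormalized weight for each hypothesis is prior × ∏ likelihoods (using 1 − P(present | H) for each absent reading):
  electrical fault: 0.227 × (1 − 0.20) × 0.58 = 0.10533
  bearing wear: 0.134 × (1 − 0.77) × 0.12 = 0.0036984
  impeller damage: 0.156 × (1 − 0.44) × 0.92 = 0.080371
  cooling blockage: 0.106 × (1 − 0.72) × 0.84 = 0.024931
  shaft misalignment: 0.377 × (1 − 0.42) × 0.18 = 0.039359
The unnormalized weights sum to 0.25369.
P(electrical fault | evidence) ≈ 0.10533 / 0.25369 ≈ 0.415
P(bearing wear | evidence) ≈ 0.0036984 / 0.25369 ≈ 0.015
P(impeller damage | evidence) ≈ 0.080371 / 0.25369 ≈ 0.317
P(cooling blockage | evidence) ≈ 0.024931 / 0.25369 ≈ 0.098
P(shaft misalignment | evidence) ≈ 0.039359 / 0.25369 ≈ 0.155
The largest is 0.415, so electrical fault is most probable.

electrical fault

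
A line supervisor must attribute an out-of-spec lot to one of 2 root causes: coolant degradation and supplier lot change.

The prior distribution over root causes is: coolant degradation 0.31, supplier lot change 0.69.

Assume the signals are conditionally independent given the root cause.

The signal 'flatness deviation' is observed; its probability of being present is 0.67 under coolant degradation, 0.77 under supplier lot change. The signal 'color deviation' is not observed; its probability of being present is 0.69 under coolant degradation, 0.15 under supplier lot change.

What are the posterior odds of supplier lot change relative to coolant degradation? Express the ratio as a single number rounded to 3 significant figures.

7.01

Unnormalized posterior weight (prior times the signal likelihoods) for each of the two hypotheses (using 1 − P(present | H) for each absent signal):
  supplier lot change: 0.69 × 0.77 × (1 − 0.15) = 0.4516
  coolant degradation: 0.31 × 0.67 × (1 − 0.69) = 0.064387
Odds(supplier lot change : coolant degradation) = 0.4516 / 0.064387 ≈ 7.01.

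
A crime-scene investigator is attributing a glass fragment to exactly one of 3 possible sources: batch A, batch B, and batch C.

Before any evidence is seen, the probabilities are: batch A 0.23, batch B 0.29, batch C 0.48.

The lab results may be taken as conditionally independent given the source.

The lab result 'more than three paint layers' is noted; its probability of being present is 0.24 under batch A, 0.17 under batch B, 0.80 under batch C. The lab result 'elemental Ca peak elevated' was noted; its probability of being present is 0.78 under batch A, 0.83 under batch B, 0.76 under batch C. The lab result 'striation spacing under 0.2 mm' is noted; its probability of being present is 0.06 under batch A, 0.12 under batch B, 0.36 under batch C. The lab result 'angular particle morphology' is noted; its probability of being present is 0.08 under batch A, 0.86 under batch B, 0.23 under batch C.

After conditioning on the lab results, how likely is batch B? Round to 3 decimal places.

For each hypothesis, the unnormalized posterior weight is prior × product of the lab result likelihoods:
  batch A: 0.23 × 0.24 × 0.78 × 0.06 × 0.08 = 0.00020667
  batch B: 0.29 × 0.17 × 0.83 × 0.12 × 0.86 = 0.0042228
  batch C: 0.48 × 0.80 × 0.76 × 0.36 × 0.23 = 0.024164
The unnormalized weights sum to 0.028594.
P(batch B | evidence) = 0.0042228 / 0.028594 ≈ 0.148.

0.148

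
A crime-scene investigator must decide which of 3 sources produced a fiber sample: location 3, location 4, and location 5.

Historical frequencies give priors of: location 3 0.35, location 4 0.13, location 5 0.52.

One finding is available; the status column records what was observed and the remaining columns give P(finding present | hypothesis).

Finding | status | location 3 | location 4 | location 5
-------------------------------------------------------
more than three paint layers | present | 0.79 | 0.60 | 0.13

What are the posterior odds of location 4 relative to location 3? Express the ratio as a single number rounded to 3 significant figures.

0.282

The normalizing constant cancels in an odds ratio, so compute prior × likelihood for the two hypotheses only:
  location 4: 0.13 × 0.60 = 0.078
  location 3: 0.35 × 0.79 = 0.2765
Odds(location 4 : location 3) = 0.078 / 0.2765 ≈ 0.282.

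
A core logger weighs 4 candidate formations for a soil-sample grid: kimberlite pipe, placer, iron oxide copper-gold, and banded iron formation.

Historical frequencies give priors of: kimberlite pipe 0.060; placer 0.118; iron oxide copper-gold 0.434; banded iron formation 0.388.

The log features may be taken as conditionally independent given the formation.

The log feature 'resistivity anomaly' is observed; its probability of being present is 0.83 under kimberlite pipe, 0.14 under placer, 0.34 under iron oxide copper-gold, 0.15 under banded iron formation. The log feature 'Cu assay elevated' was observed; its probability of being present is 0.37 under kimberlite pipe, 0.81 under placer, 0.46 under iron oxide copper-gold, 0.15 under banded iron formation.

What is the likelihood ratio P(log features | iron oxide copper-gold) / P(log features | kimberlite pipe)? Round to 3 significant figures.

Take the product of per-log feature likelihoods under each hypothesis, then divide.
  iron oxide copper-gold: 0.34 × 0.46 = 0.1564
  kimberlite pipe: 0.83 × 0.37 = 0.3071
Bayes factor = 0.1564 / 0.3071 ≈ 0.509

0.509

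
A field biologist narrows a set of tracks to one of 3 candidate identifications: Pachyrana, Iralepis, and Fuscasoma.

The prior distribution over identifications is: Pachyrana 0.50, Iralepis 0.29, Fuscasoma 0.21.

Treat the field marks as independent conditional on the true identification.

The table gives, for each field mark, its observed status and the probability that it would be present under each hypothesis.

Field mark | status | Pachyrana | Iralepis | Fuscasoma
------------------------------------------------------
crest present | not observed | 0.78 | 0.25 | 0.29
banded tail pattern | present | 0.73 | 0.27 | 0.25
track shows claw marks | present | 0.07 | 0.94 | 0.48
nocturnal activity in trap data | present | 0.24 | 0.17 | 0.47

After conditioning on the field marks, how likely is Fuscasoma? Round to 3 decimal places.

For each hypothesis, the unnormalized posterior weight is prior × product of the field mark likelihoods (using 1 − P(present | H) for each absent field mark):
  Pachyrana: 0.50 × (1 − 0.78) × 0.73 × 0.07 × 0.24 = 0.001349
  Iralepis: 0.29 × (1 − 0.25) × 0.27 × 0.94 × 0.17 = 0.0093843
  Fuscasoma: 0.21 × (1 − 0.29) × 0.25 × 0.48 × 0.47 = 0.0084092
Normalizing constant Z = 0.001349 + 0.0093843 + 0.0084092 = 0.019143.
P(Fuscasoma | evidence) = 0.0084092 / 0.019143 ≈ 0.439.

0.439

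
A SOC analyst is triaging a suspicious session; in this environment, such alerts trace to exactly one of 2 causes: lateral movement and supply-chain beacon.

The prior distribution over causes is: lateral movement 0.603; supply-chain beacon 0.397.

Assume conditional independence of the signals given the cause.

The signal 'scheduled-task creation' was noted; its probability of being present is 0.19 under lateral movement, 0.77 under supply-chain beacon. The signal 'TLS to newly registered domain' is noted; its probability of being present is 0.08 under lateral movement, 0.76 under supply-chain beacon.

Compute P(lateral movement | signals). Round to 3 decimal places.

Multiply each prior by the joint likelihood of the signal pattern:
  lateral movement: 0.603 × 0.19 × 0.08 = 0.0091656
  supply-chain beacon: 0.397 × 0.77 × 0.76 = 0.23232
Marginal likelihood of the evidence = 0.24149.
P(lateral movement | evidence) = 0.0091656 / 0.24149 ≈ 0.038.

0.038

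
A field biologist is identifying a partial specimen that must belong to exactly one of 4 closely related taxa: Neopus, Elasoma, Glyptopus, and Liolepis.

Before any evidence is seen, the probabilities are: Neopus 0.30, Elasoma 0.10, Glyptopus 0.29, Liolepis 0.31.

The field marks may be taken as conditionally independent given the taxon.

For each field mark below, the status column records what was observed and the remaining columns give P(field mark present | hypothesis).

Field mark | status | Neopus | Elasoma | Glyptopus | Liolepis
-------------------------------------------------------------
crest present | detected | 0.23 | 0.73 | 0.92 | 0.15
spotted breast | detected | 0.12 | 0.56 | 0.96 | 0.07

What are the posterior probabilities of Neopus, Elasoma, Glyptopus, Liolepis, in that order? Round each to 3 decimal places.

Multiply each prior by the joint likelihood of the field mark pattern:
  Neopus: 0.30 × 0.23 × 0.12 = 0.00828
  Elasoma: 0.10 × 0.73 × 0.56 = 0.04088
  Glyptopus: 0.29 × 0.92 × 0.96 = 0.25613
  Liolepis: 0.31 × 0.15 × 0.07 = 0.003255
Marginal likelihood of the evidence = 0.30854.
P(Neopus | evidence) = 0.00828 / 0.30854 ≈ 0.027
P(Elasoma | evidence) = 0.04088 / 0.30854 ≈ 0.132
P(Glyptopus | evidence) = 0.25613 / 0.30854 ≈ 0.830
P(Liolepis | evidence) = 0.003255 / 0.30854 ≈ 0.011

0.027, 0.132, 0.830, 0.011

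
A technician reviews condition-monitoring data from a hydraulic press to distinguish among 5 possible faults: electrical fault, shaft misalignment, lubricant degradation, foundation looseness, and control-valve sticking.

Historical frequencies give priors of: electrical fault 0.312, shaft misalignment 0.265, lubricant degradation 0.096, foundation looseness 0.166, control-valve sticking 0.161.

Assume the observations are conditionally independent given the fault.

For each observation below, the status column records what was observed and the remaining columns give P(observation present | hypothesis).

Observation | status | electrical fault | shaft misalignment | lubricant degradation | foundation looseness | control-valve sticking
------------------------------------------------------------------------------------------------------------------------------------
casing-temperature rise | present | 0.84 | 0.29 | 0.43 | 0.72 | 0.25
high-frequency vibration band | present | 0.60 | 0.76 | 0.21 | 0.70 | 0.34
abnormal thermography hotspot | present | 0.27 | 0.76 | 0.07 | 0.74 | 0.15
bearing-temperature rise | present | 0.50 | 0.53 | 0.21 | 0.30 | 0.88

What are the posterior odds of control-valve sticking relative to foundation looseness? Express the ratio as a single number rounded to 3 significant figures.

Unnormalized posterior weight (prior times the observation likelihoods) for each of the two hypotheses:
  control-valve sticking: 0.161 × 0.25 × 0.34 × 0.15 × 0.88 = 0.0018064
  foundation looseness: 0.166 × 0.72 × 0.70 × 0.74 × 0.30 = 0.018573
Odds(control-valve sticking : foundation looseness) = 0.0018064 / 0.018573 ≈ 0.0973.

0.0973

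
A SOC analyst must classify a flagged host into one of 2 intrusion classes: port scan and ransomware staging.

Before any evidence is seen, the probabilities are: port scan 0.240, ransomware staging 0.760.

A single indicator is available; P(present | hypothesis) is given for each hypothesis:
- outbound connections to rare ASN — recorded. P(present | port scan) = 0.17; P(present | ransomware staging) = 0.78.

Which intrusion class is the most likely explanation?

ransomware staging

For each hypothesis, the unnormalized posterior weight is prior × likelihood:
  port scan: 0.240 × 0.17 = 0.0408
  ransomware staging: 0.760 × 0.78 = 0.5928
The unnormalized weights sum to 0.6336.
P(port scan | evidence) ≈ 0.0408 / 0.6336 ≈ 0.064
P(ransomware staging | evidence) ≈ 0.5928 / 0.6336 ≈ 0.936
The largest is 0.936, so ransomware staging is most probable.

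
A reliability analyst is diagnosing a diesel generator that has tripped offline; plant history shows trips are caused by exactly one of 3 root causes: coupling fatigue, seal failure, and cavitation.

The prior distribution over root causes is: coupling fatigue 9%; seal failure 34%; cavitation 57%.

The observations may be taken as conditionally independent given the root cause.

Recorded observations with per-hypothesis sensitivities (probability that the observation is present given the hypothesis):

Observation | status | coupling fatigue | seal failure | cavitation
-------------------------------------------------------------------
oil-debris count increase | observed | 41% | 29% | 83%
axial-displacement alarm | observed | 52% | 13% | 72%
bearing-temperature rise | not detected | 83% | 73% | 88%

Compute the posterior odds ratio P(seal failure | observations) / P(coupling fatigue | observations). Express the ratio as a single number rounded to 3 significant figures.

1.06

Unnormalized posterior weight (prior times the observation likelihoods) for each of the two hypotheses (using 1 − P(present | H) for each absent observation):
  seal failure: 0.34 × 0.29 × 0.13 × (1 − 0.73) = 0.0034609
  coupling fatigue: 0.09 × 0.41 × 0.52 × (1 − 0.83) = 0.003262
Posterior odds = 0.0034609 / 0.003262 ≈ 1.06.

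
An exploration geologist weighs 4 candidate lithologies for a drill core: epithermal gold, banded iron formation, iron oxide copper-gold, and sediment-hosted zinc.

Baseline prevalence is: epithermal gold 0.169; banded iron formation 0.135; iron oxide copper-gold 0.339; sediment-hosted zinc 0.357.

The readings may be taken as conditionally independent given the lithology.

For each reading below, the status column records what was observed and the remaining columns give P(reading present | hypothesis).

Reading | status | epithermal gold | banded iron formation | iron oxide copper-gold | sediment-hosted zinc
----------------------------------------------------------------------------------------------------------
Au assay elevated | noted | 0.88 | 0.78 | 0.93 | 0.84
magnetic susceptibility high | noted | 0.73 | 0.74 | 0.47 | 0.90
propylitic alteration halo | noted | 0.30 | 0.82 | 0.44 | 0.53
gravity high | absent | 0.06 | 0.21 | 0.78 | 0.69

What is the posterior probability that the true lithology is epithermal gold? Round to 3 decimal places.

0.219

For each hypothesis, the unnormalized posterior weight is prior × product of the reading likelihoods (using 1 − P(present | H) for each absent reading):
  epithermal gold: 0.169 × 0.88 × 0.73 × 0.30 × (1 − 0.06) = 0.030615
  banded iron formation: 0.135 × 0.78 × 0.74 × 0.82 × (1 − 0.21) = 0.050478
  iron oxide copper-gold: 0.339 × 0.93 × 0.47 × 0.44 × (1 − 0.78) = 0.014344
  sediment-hosted zinc: 0.357 × 0.84 × 0.90 × 0.53 × (1 − 0.69) = 0.044343
Normalizing constant Z = 0.030615 + 0.050478 + 0.014344 + 0.044343 = 0.13978.
P(epithermal gold | evidence) = 0.030615 / 0.13978 ≈ 0.219.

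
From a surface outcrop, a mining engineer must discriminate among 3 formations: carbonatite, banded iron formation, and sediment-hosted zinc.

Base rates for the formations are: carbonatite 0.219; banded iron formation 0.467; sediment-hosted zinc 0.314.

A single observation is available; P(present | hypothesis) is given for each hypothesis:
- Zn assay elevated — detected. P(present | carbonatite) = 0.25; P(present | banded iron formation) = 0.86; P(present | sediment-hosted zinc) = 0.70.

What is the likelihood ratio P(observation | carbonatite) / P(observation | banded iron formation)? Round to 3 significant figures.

0.291

Likelihood of this observation under each hypothesis:
  carbonatite: 0.25
  banded iron formation: 0.86
Bayes factor = 0.25 / 0.86 ≈ 0.291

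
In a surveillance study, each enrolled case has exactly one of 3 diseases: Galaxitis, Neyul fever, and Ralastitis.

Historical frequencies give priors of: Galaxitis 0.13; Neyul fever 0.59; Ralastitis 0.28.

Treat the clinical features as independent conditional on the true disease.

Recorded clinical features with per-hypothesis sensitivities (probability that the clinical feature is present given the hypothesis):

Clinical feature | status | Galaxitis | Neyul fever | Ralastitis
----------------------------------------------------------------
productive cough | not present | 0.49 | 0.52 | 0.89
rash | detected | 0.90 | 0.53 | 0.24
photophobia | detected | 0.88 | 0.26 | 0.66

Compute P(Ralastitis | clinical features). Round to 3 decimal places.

For each hypothesis, the unnormalized posterior weight is prior × product of the clinical feature likelihoods (using 1 − P(present | H) for each absent clinical feature):
  Galaxitis: 0.13 × (1 − 0.49) × 0.90 × 0.88 = 0.05251
  Neyul fever: 0.59 × (1 − 0.52) × 0.53 × 0.26 = 0.039025
  Ralastitis: 0.28 × (1 − 0.89) × 0.24 × 0.66 = 0.0048787
Marginal likelihood of the evidence = 0.096413.
P(Ralastitis | evidence) = 0.0048787 / 0.096413 ≈ 0.051.

0.051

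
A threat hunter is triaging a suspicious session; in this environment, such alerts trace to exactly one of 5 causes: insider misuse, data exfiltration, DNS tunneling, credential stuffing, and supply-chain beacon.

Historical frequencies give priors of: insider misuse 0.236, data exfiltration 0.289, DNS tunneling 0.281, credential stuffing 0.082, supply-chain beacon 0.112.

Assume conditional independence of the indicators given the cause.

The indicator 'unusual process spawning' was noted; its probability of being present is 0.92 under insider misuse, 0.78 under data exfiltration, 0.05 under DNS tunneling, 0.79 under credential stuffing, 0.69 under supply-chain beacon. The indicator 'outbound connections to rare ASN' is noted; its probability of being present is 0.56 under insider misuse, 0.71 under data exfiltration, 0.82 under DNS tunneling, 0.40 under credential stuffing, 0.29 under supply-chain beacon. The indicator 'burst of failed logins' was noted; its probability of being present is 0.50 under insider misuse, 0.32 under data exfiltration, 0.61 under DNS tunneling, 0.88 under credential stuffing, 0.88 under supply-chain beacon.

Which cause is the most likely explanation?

insider misuse

For each hypothesis, the unnormalized posterior weight is prior × product of the indicator likelihoods:
  insider misuse: 0.236 × 0.92 × 0.56 × 0.50 = 0.060794
  data exfiltration: 0.289 × 0.78 × 0.71 × 0.32 = 0.051215
  DNS tunneling: 0.281 × 0.05 × 0.82 × 0.61 = 0.0070278
  credential stuffing: 0.082 × 0.79 × 0.40 × 0.88 = 0.022803
  supply-chain beacon: 0.112 × 0.69 × 0.29 × 0.88 = 0.019722
Normalizing constant Z = 0.060794 + 0.051215 + 0.0070278 + 0.022803 + 0.019722 = 0.16156.
P(insider misuse | evidence) ≈ 0.060794 / 0.16156 ≈ 0.376
P(data exfiltration | evidence) ≈ 0.051215 / 0.16156 ≈ 0.317
P(DNS tunneling | evidence) ≈ 0.0070278 / 0.16156 ≈ 0.043
P(credential stuffing | evidence) ≈ 0.022803 / 0.16156 ≈ 0.141
P(supply-chain beacon | evidence) ≈ 0.019722 / 0.16156 ≈ 0.122
The largest is 0.376, so insider misuse is most probable.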